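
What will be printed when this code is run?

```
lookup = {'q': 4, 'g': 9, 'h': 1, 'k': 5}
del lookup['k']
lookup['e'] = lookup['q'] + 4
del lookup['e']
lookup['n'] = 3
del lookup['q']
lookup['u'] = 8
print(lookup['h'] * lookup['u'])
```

8

del 'k' → {'q': 4, 'g': 9, 'h': 1}
lookup['e'] = lookup['q']+4 = 8 → {'q': 4, 'g': 9, 'h': 1, 'e': 8}
del 'e' → {'q': 4, 'g': 9, 'h': 1}
lookup['n'] = 3 → {'q': 4, 'g': 9, 'h': 1, 'n': 3}
del 'q' → {'g': 9, 'h': 1, 'n': 3}
lookup['u'] = 8 → {'g': 9, 'h': 1, 'n': 3, 'u': 8}
lookup['h']*lookup['u'] = 1*8 = 8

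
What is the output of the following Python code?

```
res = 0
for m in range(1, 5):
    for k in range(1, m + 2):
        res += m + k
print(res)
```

m=1,k=1: res = 0+2 = 2
m=1,k=2: res = 2+3 = 5
m=2,k=1: res = 5+3 = 8
m=2,k=2: res = 8+4 = 12
m=2,k=3: res = 12+5 = 17
m=3,k=1: res = 17+4 = 21
m=3,k=2: res = 21+5 = 26
m=3,k=3: res = 26+6 = 32
m=3,k=4: res = 32+7 = 39
m=4,k=1: res = 39+5 = 44
m=4,k=2: res = 44+6 = 50
m=4,k=3: res = 50+7 = 57
m=4,k=4: res = 57+8 = 65
m=4,k=5: res = 65+9 = 74

74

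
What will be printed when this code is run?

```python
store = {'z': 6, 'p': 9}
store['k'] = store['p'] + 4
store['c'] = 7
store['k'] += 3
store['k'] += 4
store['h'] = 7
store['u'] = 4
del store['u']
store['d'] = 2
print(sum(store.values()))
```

51

store['k'] = store['p']+4 = 13 → {'z': 6, 'p': 9, 'k': 13}
store['c'] = 7 → {'z': 6, 'p': 9, 'k': 13, 'c': 7}
store['k'] = 13+3 = 16 → {'z': 6, 'p': 9, 'k': 16, 'c': 7}
store['k'] = 16+4 = 20 → {'z': 6, 'p': 9, 'k': 20, 'c': 7}
store['h'] = 7 → {'z': 6, 'p': 9, 'k': 20, 'c': 7, 'h': 7}
store['u'] = 4 → {'z': 6, 'p': 9, 'k': 20, 'c': 7, 'h': 7, 'u': 4}
del 'u' → {'z': 6, 'p': 9, 'k': 20, 'c': 7, 'h': 7}
store['d'] = 2 → {'z': 6, 'p': 9, 'k': 20, 'c': 7, 'h': 7, 'd': 2}
sum of values = 51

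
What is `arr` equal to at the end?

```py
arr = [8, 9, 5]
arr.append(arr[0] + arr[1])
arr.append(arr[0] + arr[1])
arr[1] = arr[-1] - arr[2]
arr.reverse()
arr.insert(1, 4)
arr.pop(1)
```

append arr[0]+arr[1] = 8+9 = 17 → [8, 9, 5, 17]
append arr[0]+arr[1] = 8+9 = 17 → [8, 9, 5, 17, 17]
arr[1] = arr[-1]-arr[2] = 17-5 = 12 → [8, 12, 5, 17, 17]
reverse → [17, 17, 5, 12, 8]
insert 4 at 1 → [17, 4, 17, 5, 12, 8]
pop(1) removes 4 → [17, 17, 5, 12, 8]

[17, 17, 5, 12, 8]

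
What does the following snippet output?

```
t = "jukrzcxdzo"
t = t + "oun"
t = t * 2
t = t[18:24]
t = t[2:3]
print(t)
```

d

+ 'oun' → 'jukrzcxdzooun'
repeat ×2 → 'jukrzcxdzoounjukrzcxdzooun'
slice [18:24] → 'cxdzoo'
slice [2:3] → 'd'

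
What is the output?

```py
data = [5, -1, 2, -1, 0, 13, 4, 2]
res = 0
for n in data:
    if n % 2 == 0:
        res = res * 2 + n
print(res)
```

26

n=5: not even
n=-1: not even
n=2: even, res = 0*2+2 = 2
n=-1: not even
n=0: even, res = 2*2+0 = 4
n=13: not even
n=4: even, res = 4*2+4 = 12
n=2: even, res = 12*2+2 = 26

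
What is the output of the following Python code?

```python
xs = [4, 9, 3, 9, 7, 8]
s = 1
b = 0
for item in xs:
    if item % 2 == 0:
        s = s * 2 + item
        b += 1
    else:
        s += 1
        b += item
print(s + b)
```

58

item=4: even, s = 1*2+4 = 6; b=1
item=9: not even, s = 6+1 = 7; b=10
item=3: not even, s = 7+1 = 8; b=13
item=9: not even, s = 8+1 = 9; b=22
item=7: not even, s = 9+1 = 10; b=29
item=8: even, s = 10*2+8 = 28; b=30
s+b = 28+30 = 58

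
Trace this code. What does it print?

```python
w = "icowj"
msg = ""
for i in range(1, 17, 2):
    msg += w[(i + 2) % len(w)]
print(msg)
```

wiojcwio

i=1: add w[3]='w' → 'w'
i=3: add w[0]='i' → 'wi'
i=5: add w[2]='o' → 'wio'
i=7: add w[4]='j' → 'wioj'
i=9: add w[1]='c' → 'wiojc'
i=11: add w[3]='w' → 'wiojcw'
i=13: add w[0]='i' → 'wiojcwi'
i=15: add w[2]='o' → 'wiojcwio'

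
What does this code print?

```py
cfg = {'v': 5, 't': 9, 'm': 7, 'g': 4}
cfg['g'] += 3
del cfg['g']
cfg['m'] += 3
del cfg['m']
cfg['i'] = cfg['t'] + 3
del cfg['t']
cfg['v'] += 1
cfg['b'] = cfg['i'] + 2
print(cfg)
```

{'v': 6, 'i': 12, 'b': 14}

cfg['g'] = 4+3 = 7 → {'v': 5, 't': 9, 'm': 7, 'g': 7}
del 'g' → {'v': 5, 't': 9, 'm': 7}
cfg['m'] = 7+3 = 10 → {'v': 5, 't': 9, 'm': 10}
del 'm' → {'v': 5, 't': 9}
cfg['i'] = cfg['t']+3 = 12 → {'v': 5, 't': 9, 'i': 12}
del 't' → {'v': 5, 'i': 12}
cfg['v'] = 5+1 = 6 → {'v': 6, 'i': 12}
cfg['b'] = cfg['i']+2 = 14 → {'v': 6, 'i': 12, 'b': 14}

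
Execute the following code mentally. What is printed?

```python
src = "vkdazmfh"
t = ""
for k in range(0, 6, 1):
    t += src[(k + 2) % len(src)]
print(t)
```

dazmfh

k=0: add src[2]='d' → 'd'
k=1: add src[3]='a' → 'da'
k=2: add src[4]='z' → 'daz'
k=3: add src[5]='m' → 'dazm'
k=4: add src[6]='f' → 'dazmf'
k=5: add src[7]='h' → 'dazmfh'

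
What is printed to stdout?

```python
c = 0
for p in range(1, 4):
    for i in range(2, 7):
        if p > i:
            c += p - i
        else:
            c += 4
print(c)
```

p=1,i=2: not 1>2, c = 0+4 = 4
p=1,i=3: not 1>3, c = 4+4 = 8
p=1,i=4: not 1>4, c = 8+4 = 12
p=1,i=5: not 1>5, c = 12+4 = 16
p=1,i=6: not 1>6, c = 16+4 = 20
p=2,i=2: not 2>2, c = 20+4 = 24
p=2,i=3: not 2>3, c = 24+4 = 28
p=2,i=4: not 2>4, c = 28+4 = 32
p=2,i=5: not 2>5, c = 32+4 = 36
p=2,i=6: not 2>6, c = 36+4 = 40
p=3,i=2: 3>2, c = 40+1 = 41
p=3,i=3: not 3>3, c = 41+4 = 45
p=3,i=4: not 3>4, c = 45+4 = 49
p=3,i=5: not 3>5, c = 49+4 = 53
p=3,i=6: not 3>6, c = 53+4 = 57

57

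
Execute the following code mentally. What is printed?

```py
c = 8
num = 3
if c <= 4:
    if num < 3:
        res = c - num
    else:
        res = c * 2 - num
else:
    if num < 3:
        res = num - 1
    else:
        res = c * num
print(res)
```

c=8, num=3
c <= 4 is False; num < 3 is False
→ res = c * num = 24

24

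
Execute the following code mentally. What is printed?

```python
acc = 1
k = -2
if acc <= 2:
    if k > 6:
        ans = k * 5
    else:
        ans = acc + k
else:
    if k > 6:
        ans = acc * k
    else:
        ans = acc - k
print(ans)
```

acc=1, k=-2
acc <= 2 is True; k > 6 is False
→ ans = acc + k = -1

-1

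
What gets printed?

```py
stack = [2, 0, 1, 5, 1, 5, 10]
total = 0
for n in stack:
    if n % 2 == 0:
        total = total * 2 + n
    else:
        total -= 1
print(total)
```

10

n=2: even, total = 0*2+2 = 2
n=0: even, total = 2*2+0 = 4
n=1: not even, total = 4-1 = 3
n=5: not even, total = 3-1 = 2
n=1: not even, total = 2-1 = 1
n=5: not even, total = 1-1 = 0
n=10: even, total = 0*2+10 = 10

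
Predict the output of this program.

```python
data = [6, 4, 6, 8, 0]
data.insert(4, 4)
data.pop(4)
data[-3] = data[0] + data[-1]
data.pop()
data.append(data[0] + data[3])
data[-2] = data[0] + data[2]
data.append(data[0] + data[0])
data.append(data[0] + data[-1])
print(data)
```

insert 4 at 4 → [6, 4, 6, 8, 4, 0]
pop(4) removes 4 → [6, 4, 6, 8, 0]
data[-3] = data[0]+data[-1] = 6+0 = 6 → [6, 4, 6, 8, 0]
pop() removes 0 → [6, 4, 6, 8]
append data[0]+data[3] = 6+8 = 14 → [6, 4, 6, 8, 14]
data[-2] = data[0]+data[2] = 6+6 = 12 → [6, 4, 6, 12, 14]
append data[0]+data[0] = 6+6 = 12 → [6, 4, 6, 12, 14, 12]
append data[0]+data[-1] = 6+12 = 18 → [6, 4, 6, 12, 14, 12, 18]

[6, 4, 6, 12, 14, 12, 18]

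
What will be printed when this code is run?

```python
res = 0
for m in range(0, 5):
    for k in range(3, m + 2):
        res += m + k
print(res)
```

m=2,k=3: res = 0+5 = 5
m=3,k=3: res = 5+6 = 11
m=3,k=4: res = 11+7 = 18
m=4,k=3: res = 18+7 = 25
m=4,k=4: res = 25+8 = 33
m=4,k=5: res = 33+9 = 42

42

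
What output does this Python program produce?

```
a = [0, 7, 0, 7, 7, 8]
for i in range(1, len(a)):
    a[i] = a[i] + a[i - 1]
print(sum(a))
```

78

i=1: a[1] = 7+0 = 7 → [0, 7, 0, 7, 7, 8]
i=2: a[2] = 0+7 = 7 → [0, 7, 7, 7, 7, 8]
i=3: a[3] = 7+7 = 14 → [0, 7, 7, 14, 7, 8]
i=4: a[4] = 7+14 = 21 → [0, 7, 7, 14, 21, 8]
i=5: a[5] = 8+21 = 29 → [0, 7, 7, 14, 21, 29]
sum = 78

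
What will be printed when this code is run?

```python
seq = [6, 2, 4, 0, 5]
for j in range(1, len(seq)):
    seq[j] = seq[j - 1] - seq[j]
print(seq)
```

[6, 4, 0, 0, -5]

j=1: seq[1] = 6-2 = 4 → [6, 4, 4, 0, 5]
j=2: seq[2] = 4-4 = 0 → [6, 4, 0, 0, 5]
j=3: seq[3] = 0-0 = 0 → [6, 4, 0, 0, 5]
j=4: seq[4] = 0-5 = -5 → [6, 4, 0, 0, -5]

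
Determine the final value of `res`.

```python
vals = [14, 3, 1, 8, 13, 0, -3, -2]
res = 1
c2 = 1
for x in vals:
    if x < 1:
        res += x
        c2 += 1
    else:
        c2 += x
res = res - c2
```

-47

x=14: not <1; c2=15
x=3: not <1; c2=18
x=1: not <1; c2=19
x=8: not <1; c2=27
x=13: not <1; c2=40
x=0: <1, res = 1+0 = 1; c2=41
x=-3: <1, res = 1+(-3) = -2; c2=42
x=-2: <1, res = (-2)+(-2) = -4; c2=43
res-c2 = (-4)-43 = -47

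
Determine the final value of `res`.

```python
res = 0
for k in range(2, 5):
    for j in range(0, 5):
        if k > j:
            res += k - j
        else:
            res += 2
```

31

k=2,j=0: 2>0, res = 0+2 = 2
k=2,j=1: 2>1, res = 2+1 = 3
k=2,j=2: not 2>2, res = 3+2 = 5
k=2,j=3: not 2>3, res = 5+2 = 7
k=2,j=4: not 2>4, res = 7+2 = 9
k=3,j=0: 3>0, res = 9+3 = 12
k=3,j=1: 3>1, res = 12+2 = 14
k=3,j=2: 3>2, res = 14+1 = 15
k=3,j=3: not 3>3, res = 15+2 = 17
k=3,j=4: not 3>4, res = 17+2 = 19
k=4,j=0: 4>0, res = 19+4 = 23
k=4,j=1: 4>1, res = 23+3 = 26
k=4,j=2: 4>2, res = 26+2 = 28
k=4,j=3: 4>3, res = 28+1 = 29
k=4,j=4: not 4>4, res = 29+2 = 31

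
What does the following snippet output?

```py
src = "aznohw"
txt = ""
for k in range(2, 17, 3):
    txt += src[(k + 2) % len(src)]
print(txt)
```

hzhzh

k=2: add src[4]='h' → 'h'
k=5: add src[1]='z' → 'hz'
k=8: add src[4]='h' → 'hzh'
k=11: add src[1]='z' → 'hzhz'
k=14: add src[4]='h' → 'hzhzh'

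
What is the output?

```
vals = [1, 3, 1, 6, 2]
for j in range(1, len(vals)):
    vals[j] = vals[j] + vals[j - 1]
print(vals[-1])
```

j=1: vals[1] = 3+1 = 4 → [1, 4, 1, 6, 2]
j=2: vals[2] = 1+4 = 5 → [1, 4, 5, 6, 2]
j=3: vals[3] = 6+5 = 11 → [1, 4, 5, 11, 2]
j=4: vals[4] = 2+11 = 13 → [1, 4, 5, 11, 13]

13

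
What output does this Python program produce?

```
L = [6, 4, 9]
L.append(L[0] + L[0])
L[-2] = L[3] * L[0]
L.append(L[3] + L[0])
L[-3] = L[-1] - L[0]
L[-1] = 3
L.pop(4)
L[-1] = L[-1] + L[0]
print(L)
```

append L[0]+L[0] = 6+6 = 12 → [6, 4, 9, 12]
L[-2] = L[3]*L[0] = 12*6 = 72 → [6, 4, 72, 12]
append L[3]+L[0] = 12+6 = 18 → [6, 4, 72, 12, 18]
L[-3] = L[-1]-L[0] = 18-6 = 12 → [6, 4, 12, 12, 18]
L[-1] = 3 → [6, 4, 12, 12, 3]
pop(4) removes 3 → [6, 4, 12, 12]
L[-1] = L[-1]+L[0] = 12+6 = 18 → [6, 4, 12, 18]

[6, 4, 12, 18]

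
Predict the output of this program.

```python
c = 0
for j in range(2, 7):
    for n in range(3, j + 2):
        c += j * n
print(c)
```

j=2,n=3: c = 0+6 = 6
j=3,n=3: c = 6+9 = 15
j=3,n=4: c = 15+12 = 27
j=4,n=3: c = 27+12 = 39
j=4,n=4: c = 39+16 = 55
j=4,n=5: c = 55+20 = 75
j=5,n=3: c = 75+15 = 90
j=5,n=4: c = 90+20 = 110
j=5,n=5: c = 110+25 = 135
j=5,n=6: c = 135+30 = 165
j=6,n=3: c = 165+18 = 183
j=6,n=4: c = 183+24 = 207
j=6,n=5: c = 207+30 = 237
j=6,n=6: c = 237+36 = 273
j=6,n=7: c = 273+42 = 315

315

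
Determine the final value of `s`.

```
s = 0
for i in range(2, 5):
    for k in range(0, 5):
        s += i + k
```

i=2,k=0: s = 0+2 = 2
i=2,k=1: s = 2+3 = 5
i=2,k=2: s = 5+4 = 9
i=2,k=3: s = 9+5 = 14
i=2,k=4: s = 14+6 = 20
i=3,k=0: s = 20+3 = 23
i=3,k=1: s = 23+4 = 27
i=3,k=2: s = 27+5 = 32
i=3,k=3: s = 32+6 = 38
i=3,k=4: s = 38+7 = 45
i=4,k=0: s = 45+4 = 49
i=4,k=1: s = 49+5 = 54
i=4,k=2: s = 54+6 = 60
i=4,k=3: s = 60+7 = 67
i=4,k=4: s = 67+8 = 75

75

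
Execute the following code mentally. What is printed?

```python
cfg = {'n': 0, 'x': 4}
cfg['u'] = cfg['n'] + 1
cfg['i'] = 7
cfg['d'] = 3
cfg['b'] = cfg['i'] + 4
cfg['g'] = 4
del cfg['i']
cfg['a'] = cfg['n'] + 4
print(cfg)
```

cfg['u'] = cfg['n']+1 = 1 → {'n': 0, 'x': 4, 'u': 1}
cfg['i'] = 7 → {'n': 0, 'x': 4, 'u': 1, 'i': 7}
cfg['d'] = 3 → {'n': 0, 'x': 4, 'u': 1, 'i': 7, 'd': 3}
cfg['b'] = cfg['i']+4 = 11 → {'n': 0, 'x': 4, 'u': 1, 'i': 7, 'd': 3, 'b': 11}
cfg['g'] = 4 → {'n': 0, 'x': 4, 'u': 1, 'i': 7, 'd': 3, 'b': 11, 'g': 4}
del 'i' → {'n': 0, 'x': 4, 'u': 1, 'd': 3, 'b': 11, 'g': 4}
cfg['a'] = cfg['n']+4 = 4 → {'n': 0, 'x': 4, 'u': 1, 'd': 3, 'b': 11, 'g': 4, 'a': 4}

{'n': 0, 'x': 4, 'u': 1, 'd': 3, 'b': 11, 'g': 4, 'a': 4}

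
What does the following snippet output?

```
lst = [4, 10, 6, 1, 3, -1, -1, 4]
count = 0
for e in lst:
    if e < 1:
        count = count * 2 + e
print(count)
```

-3

e=4: not <1
e=10: not <1
e=6: not <1
e=1: not <1
e=3: not <1
e=-1: <1, count = 0*2+(-1) = -1
e=-1: <1, count = (-1)*2+(-1) = -3
e=4: not <1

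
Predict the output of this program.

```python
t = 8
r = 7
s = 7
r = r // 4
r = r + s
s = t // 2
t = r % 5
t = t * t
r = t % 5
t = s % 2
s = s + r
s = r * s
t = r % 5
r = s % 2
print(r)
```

r = 7//4 = 1
r = 1+7 = 8
s = 8//2 = 4
t = 8%5 = 3
t = 3*3 = 9
r = 9%5 = 4
t = 4%2 = 0
s = 4+4 = 8
s = 4*8 = 32
t = 4%5 = 4
r = 32%2 = 0

0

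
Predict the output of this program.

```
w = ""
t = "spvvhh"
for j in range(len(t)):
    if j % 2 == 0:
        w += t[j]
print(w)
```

svh

j=0: add 's' → 's'
j=1: skip
j=2: add 'v' → 'sv'
j=3: skip
j=4: add 'h' → 'svh'
j=5: skip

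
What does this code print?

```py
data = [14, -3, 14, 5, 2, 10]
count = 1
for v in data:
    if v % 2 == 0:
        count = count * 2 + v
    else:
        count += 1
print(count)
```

v=14: even, count = 1*2+14 = 16
v=-3: not even, count = 16+1 = 17
v=14: even, count = 17*2+14 = 48
v=5: not even, count = 48+1 = 49
v=2: even, count = 49*2+2 = 100
v=10: even, count = 100*2+10 = 210

210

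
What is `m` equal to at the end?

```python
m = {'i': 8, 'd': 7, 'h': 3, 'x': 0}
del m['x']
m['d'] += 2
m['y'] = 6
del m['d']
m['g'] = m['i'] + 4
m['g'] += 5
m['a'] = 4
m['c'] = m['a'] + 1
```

{'i': 8, 'h': 3, 'y': 6, 'g': 17, 'a': 4, 'c': 5}

del 'x' → {'i': 8, 'd': 7, 'h': 3}
m['d'] = 7+2 = 9 → {'i': 8, 'd': 9, 'h': 3}
m['y'] = 6 → {'i': 8, 'd': 9, 'h': 3, 'y': 6}
del 'd' → {'i': 8, 'h': 3, 'y': 6}
m['g'] = m['i']+4 = 12 → {'i': 8, 'h': 3, 'y': 6, 'g': 12}
m['g'] = 12+5 = 17 → {'i': 8, 'h': 3, 'y': 6, 'g': 17}
m['a'] = 4 → {'i': 8, 'h': 3, 'y': 6, 'g': 17, 'a': 4}
m['c'] = m['a']+1 = 5 → {'i': 8, 'h': 3, 'y': 6, 'g': 17, 'a': 4, 'c': 5}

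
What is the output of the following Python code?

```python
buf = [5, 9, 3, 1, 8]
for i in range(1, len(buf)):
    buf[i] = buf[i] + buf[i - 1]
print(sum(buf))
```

i=1: buf[1] = 9+5 = 14 → [5, 14, 3, 1, 8]
i=2: buf[2] = 3+14 = 17 → [5, 14, 17, 1, 8]
i=3: buf[3] = 1+17 = 18 → [5, 14, 17, 18, 8]
i=4: buf[4] = 8+18 = 26 → [5, 14, 17, 18, 26]
sum = 80

80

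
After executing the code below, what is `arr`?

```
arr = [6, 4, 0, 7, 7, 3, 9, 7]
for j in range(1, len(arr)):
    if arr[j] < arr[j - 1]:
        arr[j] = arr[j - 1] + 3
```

j=1: 4<6, arr[1] = 6+3 = 9 → [6, 9, 0, 7, 7, 3, 9, 7]
j=2: 0<9, arr[2] = 9+3 = 12 → [6, 9, 12, 7, 7, 3, 9, 7]
j=3: 7<12, arr[3] = 12+3 = 15 → [6, 9, 12, 15, 7, 3, 9, 7]
j=4: 7<15, arr[4] = 15+3 = 18 → [6, 9, 12, 15, 18, 3, 9, 7]
j=5: 3<18, arr[5] = 18+3 = 21 → [6, 9, 12, 15, 18, 21, 9, 7]
j=6: 9<21, arr[6] = 21+3 = 24 → [6, 9, 12, 15, 18, 21, 24, 7]
j=7: 7<24, arr[7] = 24+3 = 27 → [6, 9, 12, 15, 18, 21, 24, 27]

[6, 9, 12, 15, 18, 21, 24, 27]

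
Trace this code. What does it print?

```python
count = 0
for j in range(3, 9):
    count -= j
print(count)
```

-33

j=3: count = 0-3 = -3
j=4: count = (-3)-4 = -7
j=5: count = (-7)-5 = -12
j=6: count = (-12)-6 = -18
j=7: count = (-18)-7 = -25
j=8: count = (-25)-8 = -33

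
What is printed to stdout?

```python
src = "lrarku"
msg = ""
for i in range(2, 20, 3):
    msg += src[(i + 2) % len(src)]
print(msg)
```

krkrkr

i=2: add src[4]='k' → 'k'
i=5: add src[1]='r' → 'kr'
i=8: add src[4]='k' → 'krk'
i=11: add src[1]='r' → 'krkr'
i=14: add src[4]='k' → 'krkrk'
i=17: add src[1]='r' → 'krkrkr'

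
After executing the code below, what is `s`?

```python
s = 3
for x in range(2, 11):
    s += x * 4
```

219

x=2: s = 3+2*4 = 11
x=3: s = 11+3*4 = 23
x=4: s = 23+4*4 = 39
x=5: s = 39+5*4 = 59
x=6: s = 59+6*4 = 83
x=7: s = 83+7*4 = 111
x=8: s = 111+8*4 = 143
x=9: s = 143+9*4 = 179
x=10: s = 179+10*4 = 219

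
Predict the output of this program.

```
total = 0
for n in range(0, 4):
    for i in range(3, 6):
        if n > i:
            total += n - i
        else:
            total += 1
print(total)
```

n=0,i=3: not 0>3, total = 0+1 = 1
n=0,i=4: not 0>4, total = 1+1 = 2
n=0,i=5: not 0>5, total = 2+1 = 3
n=1,i=3: not 1>3, total = 3+1 = 4
n=1,i=4: not 1>4, total = 4+1 = 5
n=1,i=5: not 1>5, total = 5+1 = 6
n=2,i=3: not 2>3, total = 6+1 = 7
n=2,i=4: not 2>4, total = 7+1 = 8
n=2,i=5: not 2>5, total = 8+1 = 9
n=3,i=3: not 3>3, total = 9+1 = 10
n=3,i=4: not 3>4, total = 10+1 = 11
n=3,i=5: not 3>5, total = 11+1 = 12

12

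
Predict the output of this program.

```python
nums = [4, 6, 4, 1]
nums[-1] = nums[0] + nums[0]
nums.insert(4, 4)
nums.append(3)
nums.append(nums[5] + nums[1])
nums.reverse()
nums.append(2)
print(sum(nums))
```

nums[-1] = nums[0]+nums[0] = 4+4 = 8 → [4, 6, 4, 8]
insert 4 at 4 → [4, 6, 4, 8, 4]
append 3 → [4, 6, 4, 8, 4, 3]
append nums[5]+nums[1] = 3+6 = 9 → [4, 6, 4, 8, 4, 3, 9]
reverse → [9, 3, 4, 8, 4, 6, 4]
append 2 → [9, 3, 4, 8, 4, 6, 4, 2]
sum = 40

40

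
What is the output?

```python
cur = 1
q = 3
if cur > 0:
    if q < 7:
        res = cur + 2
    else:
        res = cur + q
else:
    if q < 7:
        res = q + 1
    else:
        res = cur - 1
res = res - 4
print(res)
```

-1

cur=1, q=3
cur > 0 is True; q < 7 is True
→ res = cur + 2 = 3
res = 3-4 = -1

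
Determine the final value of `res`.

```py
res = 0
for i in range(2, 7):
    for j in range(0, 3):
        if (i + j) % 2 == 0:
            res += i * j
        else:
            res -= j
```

i=2,j=0: even sum, res = 0+0 = 0
i=2,j=1: odd sum, res = 0-1 = -1
i=2,j=2: even sum, res = (-1)+4 = 3
i=3,j=0: odd sum, res = 3-0 = 3
i=3,j=1: even sum, res = 3+3 = 6
i=3,j=2: odd sum, res = 6-2 = 4
i=4,j=0: even sum, res = 4+0 = 4
i=4,j=1: odd sum, res = 4-1 = 3
i=4,j=2: even sum, res = 3+8 = 11
i=5,j=0: odd sum, res = 11-0 = 11
i=5,j=1: even sum, res = 11+5 = 16
i=5,j=2: odd sum, res = 16-2 = 14
i=6,j=0: even sum, res = 14+0 = 14
i=6,j=1: odd sum, res = 14-1 = 13
i=6,j=2: even sum, res = 13+12 = 25

25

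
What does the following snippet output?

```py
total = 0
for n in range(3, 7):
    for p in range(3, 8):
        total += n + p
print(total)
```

n=3,p=3: total = 0+6 = 6
n=3,p=4: total = 6+7 = 13
n=3,p=5: total = 13+8 = 21
n=3,p=6: total = 21+9 = 30
n=3,p=7: total = 30+10 = 40
n=4,p=3: total = 40+7 = 47
n=4,p=4: total = 47+8 = 55
n=4,p=5: total = 55+9 = 64
n=4,p=6: total = 64+10 = 74
n=4,p=7: total = 74+11 = 85
n=5,p=3: total = 85+8 = 93
n=5,p=4: total = 93+9 = 102
n=5,p=5: total = 102+10 = 112
n=5,p=6: total = 112+11 = 123
n=5,p=7: total = 123+12 = 135
n=6,p=3: total = 135+9 = 144
n=6,p=4: total = 144+10 = 154
n=6,p=5: total = 154+11 = 165
n=6,p=6: total = 165+12 = 177
n=6,p=7: total = 177+13 = 190

190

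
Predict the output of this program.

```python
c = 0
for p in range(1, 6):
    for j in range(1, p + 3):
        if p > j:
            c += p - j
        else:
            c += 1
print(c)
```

35

p=1,j=1: not 1>1, c = 0+1 = 1
p=1,j=2: not 1>2, c = 1+1 = 2
p=1,j=3: not 1>3, c = 2+1 = 3
p=2,j=1: 2>1, c = 3+1 = 4
p=2,j=2: not 2>2, c = 4+1 = 5
p=2,j=3: not 2>3, c = 5+1 = 6
p=2,j=4: not 2>4, c = 6+1 = 7
p=3,j=1: 3>1, c = 7+2 = 9
p=3,j=2: 3>2, c = 9+1 = 10
p=3,j=3: not 3>3, c = 10+1 = 11
p=3,j=4: not 3>4, c = 11+1 = 12
p=3,j=5: not 3>5, c = 12+1 = 13
p=4,j=1: 4>1, c = 13+3 = 16
p=4,j=2: 4>2, c = 16+2 = 18
p=4,j=3: 4>3, c = 18+1 = 19
p=4,j=4: not 4>4, c = 19+1 = 20
p=4,j=5: not 4>5, c = 20+1 = 21
p=4,j=6: not 4>6, c = 21+1 = 22
p=5,j=1: 5>1, c = 22+4 = 26
p=5,j=2: 5>2, c = 26+3 = 29
p=5,j=3: 5>3, c = 29+2 = 31
p=5,j=4: 5>4, c = 31+1 = 32
p=5,j=5: not 5>5, c = 32+1 = 33
p=5,j=6: not 5>6, c = 33+1 = 34
p=5,j=7: not 5>7, c = 34+1 = 35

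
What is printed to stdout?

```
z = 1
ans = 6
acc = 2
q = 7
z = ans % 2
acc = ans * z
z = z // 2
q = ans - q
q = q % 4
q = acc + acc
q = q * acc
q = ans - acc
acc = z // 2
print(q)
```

z = 6%2 = 0
acc = 6*0 = 0
z = 0//2 = 0
q = 6-7 = -1
q = (-1)%4 = 3
q = 0+0 = 0
q = 0*0 = 0
q = 6-0 = 6
acc = 0//2 = 0

6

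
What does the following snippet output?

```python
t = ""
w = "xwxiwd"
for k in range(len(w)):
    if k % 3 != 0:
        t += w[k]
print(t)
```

wxwd

k=0: skip
k=1: add 'w' → 'w'
k=2: add 'x' → 'wx'
k=3: skip
k=4: add 'w' → 'wxw'
k=5: add 'd' → 'wxwd'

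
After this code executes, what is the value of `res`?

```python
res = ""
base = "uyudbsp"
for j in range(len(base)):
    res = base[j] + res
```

j=0: prepend 'u' → 'u'
j=1: prepend 'y' → 'yu'
j=2: prepend 'u' → 'uyu'
j=3: prepend 'd' → 'duyu'
j=4: prepend 'b' → 'bduyu'
j=5: prepend 's' → 'sbduyu'
j=6: prepend 'p' → 'psbduyu'

'psbduyu'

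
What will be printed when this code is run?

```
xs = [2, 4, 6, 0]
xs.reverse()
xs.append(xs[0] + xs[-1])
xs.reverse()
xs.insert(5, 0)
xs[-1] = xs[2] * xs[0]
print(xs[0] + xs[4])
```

2

reverse → [0, 6, 4, 2]
append xs[0]+xs[-1] = 0+2 = 2 → [0, 6, 4, 2, 2]
reverse → [2, 2, 4, 6, 0]
insert 0 at 5 → [2, 2, 4, 6, 0, 0]
xs[-1] = xs[2]*xs[0] = 4*2 = 8 → [2, 2, 4, 6, 0, 8]
xs[0]+xs[4] = 2+0 = 2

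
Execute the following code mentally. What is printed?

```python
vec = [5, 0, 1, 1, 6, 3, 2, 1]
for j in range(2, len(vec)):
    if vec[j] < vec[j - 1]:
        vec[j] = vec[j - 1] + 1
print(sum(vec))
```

j=2: 1>=0, unchanged → [5, 0, 1, 1, 6, 3, 2, 1]
j=3: 1>=1, unchanged → [5, 0, 1, 1, 6, 3, 2, 1]
j=4: 6>=1, unchanged → [5, 0, 1, 1, 6, 3, 2, 1]
j=5: 3<6, vec[5] = 6+1 = 7 → [5, 0, 1, 1, 6, 7, 2, 1]
j=6: 2<7, vec[6] = 7+1 = 8 → [5, 0, 1, 1, 6, 7, 8, 1]
j=7: 1<8, vec[7] = 8+1 = 9 → [5, 0, 1, 1, 6, 7, 8, 9]
sum = 37

37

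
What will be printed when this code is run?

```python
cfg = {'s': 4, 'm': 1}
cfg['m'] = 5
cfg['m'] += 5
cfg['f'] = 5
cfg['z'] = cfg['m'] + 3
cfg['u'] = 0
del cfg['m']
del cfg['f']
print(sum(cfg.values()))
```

17

cfg['m'] = 5 → {'s': 4, 'm': 5}
cfg['m'] = 5+5 = 10 → {'s': 4, 'm': 10}
cfg['f'] = 5 → {'s': 4, 'm': 10, 'f': 5}
cfg['z'] = cfg['m']+3 = 13 → {'s': 4, 'm': 10, 'f': 5, 'z': 13}
cfg['u'] = 0 → {'s': 4, 'm': 10, 'f': 5, 'z': 13, 'u': 0}
del 'm' → {'s': 4, 'f': 5, 'z': 13, 'u': 0}
del 'f' → {'s': 4, 'z': 13, 'u': 0}
sum of values = 17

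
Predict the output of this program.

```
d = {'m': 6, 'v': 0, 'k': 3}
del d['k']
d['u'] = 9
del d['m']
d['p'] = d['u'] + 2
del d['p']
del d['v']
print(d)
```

del 'k' → {'m': 6, 'v': 0}
d['u'] = 9 → {'m': 6, 'v': 0, 'u': 9}
del 'm' → {'v': 0, 'u': 9}
d['p'] = d['u']+2 = 11 → {'v': 0, 'u': 9, 'p': 11}
del 'p' → {'v': 0, 'u': 9}
del 'v' → {'u': 9}

{'u': 9}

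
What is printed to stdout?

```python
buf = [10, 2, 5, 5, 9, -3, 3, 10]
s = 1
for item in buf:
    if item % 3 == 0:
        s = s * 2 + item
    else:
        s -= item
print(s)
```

item=10: not %3==0, s = 1-10 = -9
item=2: not %3==0, s = (-9)-2 = -11
item=5: not %3==0, s = (-11)-5 = -16
item=5: not %3==0, s = (-16)-5 = -21
item=9: %3==0, s = (-21)*2+9 = -33
item=-3: %3==0, s = (-33)*2+(-3) = -69
item=3: %3==0, s = (-69)*2+3 = -135
item=10: not %3==0, s = (-135)-10 = -145

-145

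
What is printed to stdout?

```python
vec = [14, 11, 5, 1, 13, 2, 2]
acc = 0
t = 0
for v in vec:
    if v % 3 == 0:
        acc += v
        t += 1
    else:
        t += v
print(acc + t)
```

v=14: not %3==0; t=14
v=11: not %3==0; t=25
v=5: not %3==0; t=30
v=1: not %3==0; t=31
v=13: not %3==0; t=44
v=2: not %3==0; t=46
v=2: not %3==0; t=48
acc+t = 0+48 = 48

48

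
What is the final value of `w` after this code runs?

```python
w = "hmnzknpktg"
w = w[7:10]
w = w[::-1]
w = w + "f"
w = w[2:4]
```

'kf'

slice [7:10] → 'ktg'
reverse → 'gtk'
+ 'f' → 'gtkf'
slice [2:4] → 'kf'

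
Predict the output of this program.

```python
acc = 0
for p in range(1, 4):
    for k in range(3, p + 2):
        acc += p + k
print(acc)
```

18

p=2,k=3: acc = 0+5 = 5
p=3,k=3: acc = 5+6 = 11
p=3,k=4: acc = 11+7 = 18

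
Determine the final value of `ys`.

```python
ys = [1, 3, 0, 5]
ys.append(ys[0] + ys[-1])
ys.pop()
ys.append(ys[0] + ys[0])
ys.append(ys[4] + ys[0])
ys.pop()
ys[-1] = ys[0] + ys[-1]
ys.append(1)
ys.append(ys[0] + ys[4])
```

[1, 3, 0, 5, 3, 1, 4]

append ys[0]+ys[-1] = 1+5 = 6 → [1, 3, 0, 5, 6]
pop() removes 6 → [1, 3, 0, 5]
append ys[0]+ys[0] = 1+1 = 2 → [1, 3, 0, 5, 2]
append ys[4]+ys[0] = 2+1 = 3 → [1, 3, 0, 5, 2, 3]
pop() removes 3 → [1, 3, 0, 5, 2]
ys[-1] = ys[0]+ys[-1] = 1+2 = 3 → [1, 3, 0, 5, 3]
append 1 → [1, 3, 0, 5, 3, 1]
append ys[0]+ys[4] = 1+3 = 4 → [1, 3, 0, 5, 3, 1, 4]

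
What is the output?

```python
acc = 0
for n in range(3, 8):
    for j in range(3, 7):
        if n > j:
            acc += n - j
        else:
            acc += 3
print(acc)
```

50

n=3,j=3: not 3>3, acc = 0+3 = 3
n=3,j=4: not 3>4, acc = 3+3 = 6
n=3,j=5: not 3>5, acc = 6+3 = 9
n=3,j=6: not 3>6, acc = 9+3 = 12
n=4,j=3: 4>3, acc = 12+1 = 13
n=4,j=4: not 4>4, acc = 13+3 = 16
n=4,j=5: not 4>5, acc = 16+3 = 19
n=4,j=6: not 4>6, acc = 19+3 = 22
n=5,j=3: 5>3, acc = 22+2 = 24
n=5,j=4: 5>4, acc = 24+1 = 25
n=5,j=5: not 5>5, acc = 25+3 = 28
n=5,j=6: not 5>6, acc = 28+3 = 31
n=6,j=3: 6>3, acc = 31+3 = 34
n=6,j=4: 6>4, acc = 34+2 = 36
n=6,j=5: 6>5, acc = 36+1 = 37
n=6,j=6: not 6>6, acc = 37+3 = 40
n=7,j=3: 7>3, acc = 40+4 = 44
n=7,j=4: 7>4, acc = 44+3 = 47
n=7,j=5: 7>5, acc = 47+2 = 49
n=7,j=6: 7>6, acc = 49+1 = 50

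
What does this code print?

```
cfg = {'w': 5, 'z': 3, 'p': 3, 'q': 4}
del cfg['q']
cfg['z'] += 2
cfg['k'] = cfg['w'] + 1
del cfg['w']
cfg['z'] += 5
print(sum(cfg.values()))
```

del 'q' → {'w': 5, 'z': 3, 'p': 3}
cfg['z'] = 3+2 = 5 → {'w': 5, 'z': 5, 'p': 3}
cfg['k'] = cfg['w']+1 = 6 → {'w': 5, 'z': 5, 'p': 3, 'k': 6}
del 'w' → {'z': 5, 'p': 3, 'k': 6}
cfg['z'] = 5+5 = 10 → {'z': 10, 'p': 3, 'k': 6}
sum of values = 19

19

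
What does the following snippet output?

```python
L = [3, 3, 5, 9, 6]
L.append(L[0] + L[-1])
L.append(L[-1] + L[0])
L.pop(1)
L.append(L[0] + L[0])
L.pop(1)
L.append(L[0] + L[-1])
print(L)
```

append L[0]+L[-1] = 3+6 = 9 → [3, 3, 5, 9, 6, 9]
append L[-1]+L[0] = 9+3 = 12 → [3, 3, 5, 9, 6, 9, 12]
pop(1) removes 3 → [3, 5, 9, 6, 9, 12]
append L[0]+L[0] = 3+3 = 6 → [3, 5, 9, 6, 9, 12, 6]
pop(1) removes 5 → [3, 9, 6, 9, 12, 6]
append L[0]+L[-1] = 3+6 = 9 → [3, 9, 6, 9, 12, 6, 9]

[3, 9, 6, 9, 12, 6, 9]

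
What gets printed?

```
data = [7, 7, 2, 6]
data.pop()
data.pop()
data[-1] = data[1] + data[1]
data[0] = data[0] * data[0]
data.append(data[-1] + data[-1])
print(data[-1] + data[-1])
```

56

pop() removes 6 → [7, 7, 2]
pop() removes 2 → [7, 7]
data[-1] = data[1]+data[1] = 7+7 = 14 → [7, 14]
data[0] = data[0]*data[0] = 7*7 = 49 → [49, 14]
append data[-1]+data[-1] = 14+14 = 28 → [49, 14, 28]
data[-1]+data[-1] = 28+28 = 56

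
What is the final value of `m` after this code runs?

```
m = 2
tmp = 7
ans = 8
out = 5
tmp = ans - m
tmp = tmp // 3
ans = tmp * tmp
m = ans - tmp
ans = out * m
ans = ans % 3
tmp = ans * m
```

tmp = 8-2 = 6
tmp = 6//3 = 2
ans = 2*2 = 4
m = 4-2 = 2
ans = 5*2 = 10
ans = 10%3 = 1
tmp = 1*2 = 2

2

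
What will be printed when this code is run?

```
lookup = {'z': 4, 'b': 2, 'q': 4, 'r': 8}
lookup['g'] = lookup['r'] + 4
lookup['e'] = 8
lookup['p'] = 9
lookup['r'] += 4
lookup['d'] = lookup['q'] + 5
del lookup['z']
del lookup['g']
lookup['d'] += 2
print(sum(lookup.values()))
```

46

lookup['g'] = lookup['r']+4 = 12 → {'z': 4, 'b': 2, 'q': 4, 'r': 8, 'g': 12}
lookup['e'] = 8 → {'z': 4, 'b': 2, 'q': 4, 'r': 8, 'g': 12, 'e': 8}
lookup['p'] = 9 → {'z': 4, 'b': 2, 'q': 4, 'r': 8, 'g': 12, 'e': 8, 'p': 9}
lookup['r'] = 8+4 = 12 → {'z': 4, 'b': 2, 'q': 4, 'r': 12, 'g': 12, 'e': 8, 'p': 9}
lookup['d'] = lookup['q']+5 = 9 → {'z': 4, 'b': 2, 'q': 4, 'r': 12, 'g': 12, 'e': 8, 'p': 9, 'd': 9}
del 'z' → {'b': 2, 'q': 4, 'r': 12, 'g': 12, 'e': 8, 'p': 9, 'd': 9}
del 'g' → {'b': 2, 'q': 4, 'r': 12, 'e': 8, 'p': 9, 'd': 9}
lookup['d'] = 9+2 = 11 → {'b': 2, 'q': 4, 'r': 12, 'e': 8, 'p': 9, 'd': 11}
sum of values = 46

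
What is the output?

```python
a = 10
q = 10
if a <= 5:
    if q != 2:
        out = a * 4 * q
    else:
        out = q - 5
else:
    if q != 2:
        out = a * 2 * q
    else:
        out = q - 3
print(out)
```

a=10, q=10
a <= 5 is False; q != 2 is True
→ out = a * 2 * q = 200

200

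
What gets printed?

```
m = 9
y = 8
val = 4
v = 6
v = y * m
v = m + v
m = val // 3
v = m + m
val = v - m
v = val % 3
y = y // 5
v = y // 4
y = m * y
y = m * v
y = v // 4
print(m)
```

1

v = 8*9 = 72
v = 9+72 = 81
m = 4//3 = 1
v = 1+1 = 2
val = 2-1 = 1
v = 1%3 = 1
y = 8//5 = 1
v = 1//4 = 0
y = 1*1 = 1
y = 1*0 = 0
y = 0//4 = 0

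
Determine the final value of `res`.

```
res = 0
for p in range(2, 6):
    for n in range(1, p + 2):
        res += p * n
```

207

p=2,n=1: res = 0+2 = 2
p=2,n=2: res = 2+4 = 6
p=2,n=3: res = 6+6 = 12
p=3,n=1: res = 12+3 = 15
p=3,n=2: res = 15+6 = 21
p=3,n=3: res = 21+9 = 30
p=3,n=4: res = 30+12 = 42
p=4,n=1: res = 42+4 = 46
p=4,n=2: res = 46+8 = 54
p=4,n=3: res = 54+12 = 66
p=4,n=4: res = 66+16 = 82
p=4,n=5: res = 82+20 = 102
p=5,n=1: res = 102+5 = 107
p=5,n=2: res = 107+10 = 117
p=5,n=3: res = 117+15 = 132
p=5,n=4: res = 132+20 = 152
p=5,n=5: res = 152+25 = 177
p=5,n=6: res = 177+30 = 207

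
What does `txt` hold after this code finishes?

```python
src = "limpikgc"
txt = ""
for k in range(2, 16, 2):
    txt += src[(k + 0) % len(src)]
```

'miglmig'

k=2: add src[2]='m' → 'm'
k=4: add src[4]='i' → 'mi'
k=6: add src[6]='g' → 'mig'
k=8: add src[0]='l' → 'migl'
k=10: add src[2]='m' → 'miglm'
k=12: add src[4]='i' → 'miglmi'
k=14: add src[6]='g' → 'miglmig'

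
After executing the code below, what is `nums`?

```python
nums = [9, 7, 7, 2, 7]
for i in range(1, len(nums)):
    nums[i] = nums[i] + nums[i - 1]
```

i=1: nums[1] = 7+9 = 16 → [9, 16, 7, 2, 7]
i=2: nums[2] = 7+16 = 23 → [9, 16, 23, 2, 7]
i=3: nums[3] = 2+23 = 25 → [9, 16, 23, 25, 7]
i=4: nums[4] = 7+25 = 32 → [9, 16, 23, 25, 32]

[9, 16, 23, 25, 32]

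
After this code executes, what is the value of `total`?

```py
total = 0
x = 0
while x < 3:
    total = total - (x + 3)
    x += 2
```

x=0: total = 0-3 = -3
x=2: total = (-3)-5 = -8

-8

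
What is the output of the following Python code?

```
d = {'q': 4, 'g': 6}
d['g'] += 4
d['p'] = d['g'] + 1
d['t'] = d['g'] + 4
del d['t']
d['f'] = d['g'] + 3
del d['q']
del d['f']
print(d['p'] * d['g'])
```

110

d['g'] = 6+4 = 10 → {'q': 4, 'g': 10}
d['p'] = d['g']+1 = 11 → {'q': 4, 'g': 10, 'p': 11}
d['t'] = d['g']+4 = 14 → {'q': 4, 'g': 10, 'p': 11, 't': 14}
del 't' → {'q': 4, 'g': 10, 'p': 11}
d['f'] = d['g']+3 = 13 → {'q': 4, 'g': 10, 'p': 11, 'f': 13}
del 'q' → {'g': 10, 'p': 11, 'f': 13}
del 'f' → {'g': 10, 'p': 11}
d['p']*d['g'] = 11*10 = 110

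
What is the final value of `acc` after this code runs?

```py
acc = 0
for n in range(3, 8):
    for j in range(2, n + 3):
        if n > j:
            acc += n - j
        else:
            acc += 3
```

80

n=3,j=2: 3>2, acc = 0+1 = 1
n=3,j=3: not 3>3, acc = 1+3 = 4
n=3,j=4: not 3>4, acc = 4+3 = 7
n=3,j=5: not 3>5, acc = 7+3 = 10
n=4,j=2: 4>2, acc = 10+2 = 12
n=4,j=3: 4>3, acc = 12+1 = 13
n=4,j=4: not 4>4, acc = 13+3 = 16
n=4,j=5: not 4>5, acc = 16+3 = 19
n=4,j=6: not 4>6, acc = 19+3 = 22
n=5,j=2: 5>2, acc = 22+3 = 25
n=5,j=3: 5>3, acc = 25+2 = 27
n=5,j=4: 5>4, acc = 27+1 = 28
n=5,j=5: not 5>5, acc = 28+3 = 31
n=5,j=6: not 5>6, acc = 31+3 = 34
n=5,j=7: not 5>7, acc = 34+3 = 37
n=6,j=2: 6>2, acc = 37+4 = 41
n=6,j=3: 6>3, acc = 41+3 = 44
n=6,j=4: 6>4, acc = 44+2 = 46
n=6,j=5: 6>5, acc = 46+1 = 47
n=6,j=6: not 6>6, acc = 47+3 = 50
n=6,j=7: not 6>7, acc = 50+3 = 53
n=6,j=8: not 6>8, acc = 53+3 = 56
n=7,j=2: 7>2, acc = 56+5 = 61
n=7,j=3: 7>3, acc = 61+4 = 65
n=7,j=4: 7>4, acc = 65+3 = 68
n=7,j=5: 7>5, acc = 68+2 = 70
n=7,j=6: 7>6, acc = 70+1 = 71
n=7,j=7: not 7>7, acc = 71+3 = 74
n=7,j=8: not 7>8, acc = 74+3 = 77
n=7,j=9: not 7>9, acc = 77+3 = 80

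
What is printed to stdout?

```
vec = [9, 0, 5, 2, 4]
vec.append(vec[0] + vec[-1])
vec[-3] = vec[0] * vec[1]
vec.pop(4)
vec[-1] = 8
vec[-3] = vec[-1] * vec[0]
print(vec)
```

[9, 0, 72, 0, 8]

append vec[0]+vec[-1] = 9+4 = 13 → [9, 0, 5, 2, 4, 13]
vec[-3] = vec[0]*vec[1] = 9*0 = 0 → [9, 0, 5, 0, 4, 13]
pop(4) removes 4 → [9, 0, 5, 0, 13]
vec[-1] = 8 → [9, 0, 5, 0, 8]
vec[-3] = vec[-1]*vec[0] = 8*9 = 72 → [9, 0, 72, 0, 8]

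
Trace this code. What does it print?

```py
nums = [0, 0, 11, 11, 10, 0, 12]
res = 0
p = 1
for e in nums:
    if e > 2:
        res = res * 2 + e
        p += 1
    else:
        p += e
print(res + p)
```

169

e=0: not >2; p=1
e=0: not >2; p=1
e=11: >2, res = 0*2+11 = 11; p=2
e=11: >2, res = 11*2+11 = 33; p=3
e=10: >2, res = 33*2+10 = 76; p=4
e=0: not >2; p=4
e=12: >2, res = 76*2+12 = 164; p=5
res+p = 164+5 = 169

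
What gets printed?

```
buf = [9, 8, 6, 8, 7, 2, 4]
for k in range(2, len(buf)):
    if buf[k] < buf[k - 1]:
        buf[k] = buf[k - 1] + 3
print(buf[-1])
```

23

k=2: 6<8, buf[2] = 8+3 = 11 → [9, 8, 11, 8, 7, 2, 4]
k=3: 8<11, buf[3] = 11+3 = 14 → [9, 8, 11, 14, 7, 2, 4]
k=4: 7<14, buf[4] = 14+3 = 17 → [9, 8, 11, 14, 17, 2, 4]
k=5: 2<17, buf[5] = 17+3 = 20 → [9, 8, 11, 14, 17, 20, 4]
k=6: 4<20, buf[6] = 20+3 = 23 → [9, 8, 11, 14, 17, 20, 23]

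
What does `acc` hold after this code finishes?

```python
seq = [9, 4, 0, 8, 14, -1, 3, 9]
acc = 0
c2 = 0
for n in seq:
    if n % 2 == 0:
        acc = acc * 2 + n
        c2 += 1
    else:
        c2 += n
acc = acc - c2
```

n=9: not even; c2=9
n=4: even, acc = 0*2+4 = 4; c2=10
n=0: even, acc = 4*2+0 = 8; c2=11
n=8: even, acc = 8*2+8 = 24; c2=12
n=14: even, acc = 24*2+14 = 62; c2=13
n=-1: not even; c2=12
n=3: not even; c2=15
n=9: not even; c2=24
acc-c2 = 62-24 = 38

38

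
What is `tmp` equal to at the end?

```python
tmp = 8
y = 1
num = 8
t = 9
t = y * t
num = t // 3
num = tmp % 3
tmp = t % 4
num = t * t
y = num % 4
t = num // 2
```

1

t = 1*9 = 9
num = 9//3 = 3
num = 8%3 = 2
tmp = 9%4 = 1
num = 9*9 = 81
y = 81%4 = 1
t = 81//2 = 40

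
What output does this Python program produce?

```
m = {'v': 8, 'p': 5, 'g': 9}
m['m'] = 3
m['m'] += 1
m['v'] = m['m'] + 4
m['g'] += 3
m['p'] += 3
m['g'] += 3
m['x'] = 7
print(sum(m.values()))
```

m['m'] = 3 → {'v': 8, 'p': 5, 'g': 9, 'm': 3}
m['m'] = 3+1 = 4 → {'v': 8, 'p': 5, 'g': 9, 'm': 4}
m['v'] = m['m']+4 = 8 → {'v': 8, 'p': 5, 'g': 9, 'm': 4}
m['g'] = 9+3 = 12 → {'v': 8, 'p': 5, 'g': 12, 'm': 4}
m['p'] = 5+3 = 8 → {'v': 8, 'p': 8, 'g': 12, 'm': 4}
m['g'] = 12+3 = 15 → {'v': 8, 'p': 8, 'g': 15, 'm': 4}
m['x'] = 7 → {'v': 8, 'p': 8, 'g': 15, 'm': 4, 'x': 7}
sum of values = 42

42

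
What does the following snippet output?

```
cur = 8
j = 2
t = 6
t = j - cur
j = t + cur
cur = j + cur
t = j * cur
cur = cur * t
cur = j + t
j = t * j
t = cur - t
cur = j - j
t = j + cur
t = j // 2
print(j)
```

t = 2-8 = -6
j = (-6)+8 = 2
cur = 2+8 = 10
t = 2*10 = 20
cur = 10*20 = 200
cur = 2+20 = 22
j = 20*2 = 40
t = 22-20 = 2
cur = 40-40 = 0
t = 40+0 = 40
t = 40//2 = 20

40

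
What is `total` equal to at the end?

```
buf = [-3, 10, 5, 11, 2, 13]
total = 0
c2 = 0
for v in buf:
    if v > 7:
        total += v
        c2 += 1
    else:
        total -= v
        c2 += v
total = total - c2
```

23

v=-3: not >7, total = 0-(-3) = 3; c2=-3
v=10: >7, total = 3+10 = 13; c2=-2
v=5: not >7, total = 13-5 = 8; c2=3
v=11: >7, total = 8+11 = 19; c2=4
v=2: not >7, total = 19-2 = 17; c2=6
v=13: >7, total = 17+13 = 30; c2=7
total-c2 = 30-7 = 23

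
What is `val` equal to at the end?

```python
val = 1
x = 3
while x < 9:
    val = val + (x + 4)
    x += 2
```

x=3: val = 1+7 = 8
x=5: val = 8+9 = 17
x=7: val = 17+11 = 28

28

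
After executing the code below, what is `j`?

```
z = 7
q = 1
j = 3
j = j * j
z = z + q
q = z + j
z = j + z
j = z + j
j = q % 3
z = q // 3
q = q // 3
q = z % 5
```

j = 3*3 = 9
z = 7+1 = 8
q = 8+9 = 17
z = 9+8 = 17
j = 17+9 = 26
j = 17%3 = 2
z = 17//3 = 5
q = 17//3 = 5
q = 5%5 = 0

2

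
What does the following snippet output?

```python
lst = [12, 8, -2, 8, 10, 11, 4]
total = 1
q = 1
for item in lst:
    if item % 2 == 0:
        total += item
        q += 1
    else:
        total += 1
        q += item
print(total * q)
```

item=12: even, total = 1+12 = 13; q=2
item=8: even, total = 13+8 = 21; q=3
item=-2: even, total = 21+(-2) = 19; q=4
item=8: even, total = 19+8 = 27; q=5
item=10: even, total = 27+10 = 37; q=6
item=11: not even, total = 37+1 = 38; q=17
item=4: even, total = 38+4 = 42; q=18
total*q = 42*18 = 756

756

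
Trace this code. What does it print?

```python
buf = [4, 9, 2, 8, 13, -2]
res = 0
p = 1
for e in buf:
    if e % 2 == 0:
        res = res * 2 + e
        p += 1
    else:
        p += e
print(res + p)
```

e=4: even, res = 0*2+4 = 4; p=2
e=9: not even; p=11
e=2: even, res = 4*2+2 = 10; p=12
e=8: even, res = 10*2+8 = 28; p=13
e=13: not even; p=26
e=-2: even, res = 28*2+(-2) = 54; p=27
res+p = 54+27 = 81

81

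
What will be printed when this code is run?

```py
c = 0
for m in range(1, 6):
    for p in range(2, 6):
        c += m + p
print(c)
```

m=1,p=2: c = 0+3 = 3
m=1,p=3: c = 3+4 = 7
m=1,p=4: c = 7+5 = 12
m=1,p=5: c = 12+6 = 18
m=2,p=2: c = 18+4 = 22
m=2,p=3: c = 22+5 = 27
m=2,p=4: c = 27+6 = 33
m=2,p=5: c = 33+7 = 40
m=3,p=2: c = 40+5 = 45
m=3,p=3: c = 45+6 = 51
m=3,p=4: c = 51+7 = 58
m=3,p=5: c = 58+8 = 66
m=4,p=2: c = 66+6 = 72
m=4,p=3: c = 72+7 = 79
m=4,p=4: c = 79+8 = 87
m=4,p=5: c = 87+9 = 96
m=5,p=2: c = 96+7 = 103
m=5,p=3: c = 103+8 = 111
m=5,p=4: c = 111+9 = 120
m=5,p=5: c = 120+10 = 130

130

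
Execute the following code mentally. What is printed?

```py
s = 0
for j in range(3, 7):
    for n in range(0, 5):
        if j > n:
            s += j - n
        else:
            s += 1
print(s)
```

j=3,n=0: 3>0, s = 0+3 = 3
j=3,n=1: 3>1, s = 3+2 = 5
j=3,n=2: 3>2, s = 5+1 = 6
j=3,n=3: not 3>3, s = 6+1 = 7
j=3,n=4: not 3>4, s = 7+1 = 8
j=4,n=0: 4>0, s = 8+4 = 12
j=4,n=1: 4>1, s = 12+3 = 15
j=4,n=2: 4>2, s = 15+2 = 17
j=4,n=3: 4>3, s = 17+1 = 18
j=4,n=4: not 4>4, s = 18+1 = 19
j=5,n=0: 5>0, s = 19+5 = 24
j=5,n=1: 5>1, s = 24+4 = 28
j=5,n=2: 5>2, s = 28+3 = 31
j=5,n=3: 5>3, s = 31+2 = 33
j=5,n=4: 5>4, s = 33+1 = 34
j=6,n=0: 6>0, s = 34+6 = 40
j=6,n=1: 6>1, s = 40+5 = 45
j=6,n=2: 6>2, s = 45+4 = 49
j=6,n=3: 6>3, s = 49+3 = 52
j=6,n=4: 6>4, s = 52+2 = 54

54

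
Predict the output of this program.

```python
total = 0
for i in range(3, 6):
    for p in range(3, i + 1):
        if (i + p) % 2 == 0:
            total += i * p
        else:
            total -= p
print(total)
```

i=3,p=3: even sum, total = 0+9 = 9
i=4,p=3: odd sum, total = 9-3 = 6
i=4,p=4: even sum, total = 6+16 = 22
i=5,p=3: even sum, total = 22+15 = 37
i=5,p=4: odd sum, total = 37-4 = 33
i=5,p=5: even sum, total = 33+25 = 58

58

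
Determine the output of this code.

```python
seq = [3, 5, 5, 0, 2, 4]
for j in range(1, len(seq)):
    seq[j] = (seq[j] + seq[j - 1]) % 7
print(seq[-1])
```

5

j=1: seq[1] = (5+3)%7 = 1 → [3, 1, 5, 0, 2, 4]
j=2: seq[2] = (5+1)%7 = 6 → [3, 1, 6, 0, 2, 4]
j=3: seq[3] = (0+6)%7 = 6 → [3, 1, 6, 6, 2, 4]
j=4: seq[4] = (2+6)%7 = 1 → [3, 1, 6, 6, 1, 4]
j=5: seq[5] = (4+1)%7 = 5 → [3, 1, 6, 6, 1, 5]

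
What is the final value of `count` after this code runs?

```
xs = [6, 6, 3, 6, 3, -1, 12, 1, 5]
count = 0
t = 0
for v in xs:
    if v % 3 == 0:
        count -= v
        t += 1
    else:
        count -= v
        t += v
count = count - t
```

v=6: %3==0, count = 0-6 = -6; t=1
v=6: %3==0, count = (-6)-6 = -12; t=2
v=3: %3==0, count = (-12)-3 = -15; t=3
v=6: %3==0, count = (-15)-6 = -21; t=4
v=3: %3==0, count = (-21)-3 = -24; t=5
v=-1: not %3==0, count = (-24)-(-1) = -23; t=4
v=12: %3==0, count = (-23)-12 = -35; t=5
v=1: not %3==0, count = (-35)-1 = -36; t=6
v=5: not %3==0, count = (-36)-5 = -41; t=11
count-t = (-41)-11 = -52

-52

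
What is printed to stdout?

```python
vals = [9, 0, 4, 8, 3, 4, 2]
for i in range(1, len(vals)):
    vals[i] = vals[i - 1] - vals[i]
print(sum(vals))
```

i=1: vals[1] = 9-0 = 9 → [9, 9, 4, 8, 3, 4, 2]
i=2: vals[2] = 9-4 = 5 → [9, 9, 5, 8, 3, 4, 2]
i=3: vals[3] = 5-8 = -3 → [9, 9, 5, -3, 3, 4, 2]
i=4: vals[4] = (-3)-3 = -6 → [9, 9, 5, -3, -6, 4, 2]
i=5: vals[5] = (-6)-4 = -10 → [9, 9, 5, -3, -6, -10, 2]
i=6: vals[6] = (-10)-2 = -12 → [9, 9, 5, -3, -6, -10, -12]
sum = -8

-8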